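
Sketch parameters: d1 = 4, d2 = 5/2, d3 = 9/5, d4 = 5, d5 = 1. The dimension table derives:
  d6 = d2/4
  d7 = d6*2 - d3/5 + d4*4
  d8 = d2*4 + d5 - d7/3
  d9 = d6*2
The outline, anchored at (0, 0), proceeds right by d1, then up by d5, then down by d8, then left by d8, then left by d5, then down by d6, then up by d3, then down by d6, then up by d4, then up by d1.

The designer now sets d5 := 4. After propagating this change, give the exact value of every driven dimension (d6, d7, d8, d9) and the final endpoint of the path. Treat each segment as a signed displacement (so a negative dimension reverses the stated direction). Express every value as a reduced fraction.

d6 = 5/8
d7 = 2089/100
d8 = 2111/300
d9 = 5/4
endpoint = (-2111/300, 977/150)

Apply edit: d5 := 4
  d6 = d2/4 = 5/8
  d7 = d6*2 - d3/5 + d4*4 = 2089/100
  d8 = d2*4 + d5 - d7/3 = 2111/300
  d9 = d6*2 = 5/4
Walk from origin (0, 0):
  seg 1: right by d1 = 4 → (4, 0)
  seg 2: up by d5 = 4 → (4, 4)
  seg 3: down by d8 = 2111/300 → (4, -911/300)
  seg 4: left by d8 = 2111/300 → (-911/300, -911/300)
  seg 5: left by d5 = 4 → (-2111/300, -911/300)
  seg 6: down by d6 = 5/8 → (-2111/300, -2197/600)
  seg 7: up by d3 = 9/5 → (-2111/300, -1117/600)
  seg 8: down by d6 = 5/8 → (-2111/300, -373/150)
  seg 9: up by d4 = 5 → (-2111/300, 377/150)
  seg 10: up by d1 = 4 → (-2111/300, 977/150)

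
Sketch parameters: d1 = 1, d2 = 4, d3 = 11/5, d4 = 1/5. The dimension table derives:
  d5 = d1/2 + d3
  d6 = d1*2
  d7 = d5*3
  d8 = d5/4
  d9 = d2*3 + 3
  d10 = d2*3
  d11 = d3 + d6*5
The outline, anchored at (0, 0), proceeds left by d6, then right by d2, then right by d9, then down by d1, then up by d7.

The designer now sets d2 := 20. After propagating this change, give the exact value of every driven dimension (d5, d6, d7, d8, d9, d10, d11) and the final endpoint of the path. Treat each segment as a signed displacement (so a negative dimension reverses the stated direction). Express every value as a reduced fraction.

Apply edit: d2 := 20
  d5 = d1/2 + d3 = 27/10
  d6 = d1*2 = 2
  d7 = d5*3 = 81/10
  d8 = d5/4 = 27/40
  d9 = d2*3 + 3 = 63
  d10 = d2*3 = 60
  d11 = d3 + d6*5 = 61/5
Walk from origin (0, 0):
  seg 1: left by d6 = 2 → (-2, 0)
  seg 2: right by d2 = 20 → (18, 0)
  seg 3: right by d9 = 63 → (81, 0)
  seg 4: down by d1 = 1 → (81, -1)
  seg 5: up by d7 = 81/10 → (81, 71/10)

d5 = 27/10
d6 = 2
d7 = 81/10
d8 = 27/40
d9 = 63
d10 = 60
d11 = 61/5
endpoint = (81, 71/10)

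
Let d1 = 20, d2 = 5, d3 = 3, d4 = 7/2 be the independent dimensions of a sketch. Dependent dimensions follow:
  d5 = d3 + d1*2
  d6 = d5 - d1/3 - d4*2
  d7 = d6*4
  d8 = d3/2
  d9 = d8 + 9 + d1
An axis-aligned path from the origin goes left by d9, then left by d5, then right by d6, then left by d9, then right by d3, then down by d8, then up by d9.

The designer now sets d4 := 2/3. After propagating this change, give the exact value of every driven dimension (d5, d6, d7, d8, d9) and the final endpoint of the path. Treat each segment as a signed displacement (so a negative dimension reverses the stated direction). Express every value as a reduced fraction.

Apply edit: d4 := 2/3
  d5 = d3 + d1*2 = 43
  d6 = d5 - d1/3 - d4*2 = 35
  d7 = d6*4 = 140
  d8 = d3/2 = 3/2
  d9 = d8 + 9 + d1 = 61/2
Walk from origin (0, 0):
  seg 1: left by d9 = 61/2 → (-61/2, 0)
  seg 2: left by d5 = 43 → (-147/2, 0)
  seg 3: right by d6 = 35 → (-77/2, 0)
  seg 4: left by d9 = 61/2 → (-69, 0)
  seg 5: right by d3 = 3 → (-66, 0)
  seg 6: down by d8 = 3/2 → (-66, -3/2)
  seg 7: up by d9 = 61/2 → (-66, 29)

d5 = 43
d6 = 35
d7 = 140
d8 = 3/2
d9 = 61/2
endpoint = (-66, 29)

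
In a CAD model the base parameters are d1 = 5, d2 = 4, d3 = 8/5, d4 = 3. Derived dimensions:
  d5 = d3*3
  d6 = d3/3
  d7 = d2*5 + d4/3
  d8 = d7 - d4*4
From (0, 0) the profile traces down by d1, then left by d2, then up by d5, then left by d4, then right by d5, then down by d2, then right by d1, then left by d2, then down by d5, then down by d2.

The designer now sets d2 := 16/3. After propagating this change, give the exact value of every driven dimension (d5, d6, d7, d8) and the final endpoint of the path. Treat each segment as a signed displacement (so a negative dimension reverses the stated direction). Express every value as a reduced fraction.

Apply edit: d2 := 16/3
  d5 = d3*3 = 24/5
  d6 = d3/3 = 8/15
  d7 = d2*5 + d4/3 = 83/3
  d8 = d7 - d4*4 = 47/3
Walk from origin (0, 0):
  seg 1: down by d1 = 5 → (0, -5)
  seg 2: left by d2 = 16/3 → (-16/3, -5)
  seg 3: up by d5 = 24/5 → (-16/3, -1/5)
  seg 4: left by d4 = 3 → (-25/3, -1/5)
  seg 5: right by d5 = 24/5 → (-53/15, -1/5)
  seg 6: down by d2 = 16/3 → (-53/15, -83/15)
  seg 7: right by d1 = 5 → (22/15, -83/15)
  seg 8: left by d2 = 16/3 → (-58/15, -83/15)
  seg 9: down by d5 = 24/5 → (-58/15, -31/3)
  seg 10: down by d2 = 16/3 → (-58/15, -47/3)

d5 = 24/5
d6 = 8/15
d7 = 83/3
d8 = 47/3
endpoint = (-58/15, -47/3)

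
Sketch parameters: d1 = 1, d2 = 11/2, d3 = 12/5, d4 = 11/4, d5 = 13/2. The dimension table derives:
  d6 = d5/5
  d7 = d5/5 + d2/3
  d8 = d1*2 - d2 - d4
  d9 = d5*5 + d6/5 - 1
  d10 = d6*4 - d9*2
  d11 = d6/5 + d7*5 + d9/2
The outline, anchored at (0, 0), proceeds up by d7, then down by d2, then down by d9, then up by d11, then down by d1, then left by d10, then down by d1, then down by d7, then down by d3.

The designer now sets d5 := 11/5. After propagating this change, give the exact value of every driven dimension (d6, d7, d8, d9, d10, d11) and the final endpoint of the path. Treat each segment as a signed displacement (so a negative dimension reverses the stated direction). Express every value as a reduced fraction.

Apply edit: d5 := 11/5
  d6 = d5/5 = 11/25
  d7 = d5/5 + d2/3 = 341/150
  d8 = d1*2 - d2 - d4 = -25/4
  d9 = d5*5 + d6/5 - 1 = 1261/125
  d10 = d6*4 - d9*2 = -2302/125
  d11 = d6/5 + d7*5 + d9/2 = 6187/375
Walk from origin (0, 0):
  seg 1: up by d7 = 341/150 → (0, 341/150)
  seg 2: down by d2 = 11/2 → (0, -242/75)
  seg 3: down by d9 = 1261/125 → (0, -4993/375)
  seg 4: up by d11 = 6187/375 → (0, 398/125)
  seg 5: down by d1 = 1 → (0, 273/125)
  seg 6: left by d10 = -2302/125 → (2302/125, 273/125)
  seg 7: down by d1 = 1 → (2302/125, 148/125)
  seg 8: down by d7 = 341/150 → (2302/125, -817/750)
  seg 9: down by d3 = 12/5 → (2302/125, -2617/750)

d6 = 11/25
d7 = 341/150
d8 = -25/4
d9 = 1261/125
d10 = -2302/125
d11 = 6187/375
endpoint = (2302/125, -2617/750)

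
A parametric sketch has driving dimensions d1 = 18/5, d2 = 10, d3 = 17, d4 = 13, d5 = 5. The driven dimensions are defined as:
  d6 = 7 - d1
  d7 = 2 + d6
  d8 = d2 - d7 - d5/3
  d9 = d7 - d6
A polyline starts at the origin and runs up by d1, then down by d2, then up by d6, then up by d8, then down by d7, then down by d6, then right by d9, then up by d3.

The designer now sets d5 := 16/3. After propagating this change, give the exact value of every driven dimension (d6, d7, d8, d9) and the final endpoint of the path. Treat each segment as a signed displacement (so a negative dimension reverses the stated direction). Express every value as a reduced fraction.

Apply edit: d5 := 16/3
  d6 = 7 - d1 = 17/5
  d7 = 2 + d6 = 27/5
  d8 = d2 - d7 - d5/3 = 127/45
  d9 = d7 - d6 = 2
Walk from origin (0, 0):
  seg 1: up by d1 = 18/5 → (0, 18/5)
  seg 2: down by d2 = 10 → (0, -32/5)
  seg 3: up by d6 = 17/5 → (0, -3)
  seg 4: up by d8 = 127/45 → (0, -8/45)
  seg 5: down by d7 = 27/5 → (0, -251/45)
  seg 6: down by d6 = 17/5 → (0, -404/45)
  seg 7: right by d9 = 2 → (2, -404/45)
  seg 8: up by d3 = 17 → (2, 361/45)

d6 = 17/5
d7 = 27/5
d8 = 127/45
d9 = 2
endpoint = (2, 361/45)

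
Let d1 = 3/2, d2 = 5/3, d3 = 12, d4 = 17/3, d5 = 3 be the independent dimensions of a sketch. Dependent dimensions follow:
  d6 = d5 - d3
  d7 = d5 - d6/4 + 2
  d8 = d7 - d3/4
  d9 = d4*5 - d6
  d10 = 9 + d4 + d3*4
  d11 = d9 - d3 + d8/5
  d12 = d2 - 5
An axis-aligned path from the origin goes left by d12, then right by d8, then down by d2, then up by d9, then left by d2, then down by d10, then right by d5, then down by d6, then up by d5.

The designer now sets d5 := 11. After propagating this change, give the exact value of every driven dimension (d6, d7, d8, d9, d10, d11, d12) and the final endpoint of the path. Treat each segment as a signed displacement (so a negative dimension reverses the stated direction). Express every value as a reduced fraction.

Apply edit: d5 := 11
  d6 = d5 - d3 = -1
  d7 = d5 - d6/4 + 2 = 53/4
  d8 = d7 - d3/4 = 41/4
  d9 = d4*5 - d6 = 88/3
  d10 = 9 + d4 + d3*4 = 188/3
  d11 = d9 - d3 + d8/5 = 1163/60
  d12 = d2 - 5 = -10/3
Walk from origin (0, 0):
  seg 1: left by d12 = -10/3 → (10/3, 0)
  seg 2: right by d8 = 41/4 → (163/12, 0)
  seg 3: down by d2 = 5/3 → (163/12, -5/3)
  seg 4: up by d9 = 88/3 → (163/12, 83/3)
  seg 5: left by d2 = 5/3 → (143/12, 83/3)
  seg 6: down by d10 = 188/3 → (143/12, -35)
  seg 7: right by d5 = 11 → (275/12, -35)
  seg 8: down by d6 = -1 → (275/12, -34)
  seg 9: up by d5 = 11 → (275/12, -23)

d6 = -1
d7 = 53/4
d8 = 41/4
d9 = 88/3
d10 = 188/3
d11 = 1163/60
d12 = -10/3
endpoint = (275/12, -23)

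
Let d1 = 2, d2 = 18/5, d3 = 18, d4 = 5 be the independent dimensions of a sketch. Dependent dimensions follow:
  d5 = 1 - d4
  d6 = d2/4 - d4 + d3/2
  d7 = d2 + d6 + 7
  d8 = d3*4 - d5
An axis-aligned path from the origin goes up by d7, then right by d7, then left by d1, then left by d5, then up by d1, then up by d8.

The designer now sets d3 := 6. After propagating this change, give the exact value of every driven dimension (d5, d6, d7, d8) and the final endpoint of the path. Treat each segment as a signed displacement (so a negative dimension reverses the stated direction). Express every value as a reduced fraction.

Apply edit: d3 := 6
  d5 = 1 - d4 = -4
  d6 = d2/4 - d4 + d3/2 = -11/10
  d7 = d2 + d6 + 7 = 19/2
  d8 = d3*4 - d5 = 28
Walk from origin (0, 0):
  seg 1: up by d7 = 19/2 → (0, 19/2)
  seg 2: right by d7 = 19/2 → (19/2, 19/2)
  seg 3: left by d1 = 2 → (15/2, 19/2)
  seg 4: left by d5 = -4 → (23/2, 19/2)
  seg 5: up by d1 = 2 → (23/2, 23/2)
  seg 6: up by d8 = 28 → (23/2, 79/2)

d5 = -4
d6 = -11/10
d7 = 19/2
d8 = 28
endpoint = (23/2, 79/2)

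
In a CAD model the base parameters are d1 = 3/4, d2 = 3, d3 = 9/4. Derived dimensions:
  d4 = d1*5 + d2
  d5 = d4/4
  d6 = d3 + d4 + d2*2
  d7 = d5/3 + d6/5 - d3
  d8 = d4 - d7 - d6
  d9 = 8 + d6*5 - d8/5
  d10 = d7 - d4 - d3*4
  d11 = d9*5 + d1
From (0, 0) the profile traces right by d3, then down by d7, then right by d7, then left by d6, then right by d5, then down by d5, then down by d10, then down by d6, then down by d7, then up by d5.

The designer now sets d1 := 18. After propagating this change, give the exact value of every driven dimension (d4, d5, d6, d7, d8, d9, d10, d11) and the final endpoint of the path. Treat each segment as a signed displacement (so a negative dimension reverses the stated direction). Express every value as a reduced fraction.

Apply edit: d1 := 18
  d4 = d1*5 + d2 = 93
  d5 = d4/4 = 93/4
  d6 = d3 + d4 + d2*2 = 405/4
  d7 = d5/3 + d6/5 - d3 = 103/4
  d8 = d4 - d7 - d6 = -34
  d9 = 8 + d6*5 - d8/5 = 10421/20
  d10 = d7 - d4 - d3*4 = -305/4
  d11 = d9*5 + d1 = 10493/4
Walk from origin (0, 0):
  seg 1: right by d3 = 9/4 → (9/4, 0)
  seg 2: down by d7 = 103/4 → (9/4, -103/4)
  seg 3: right by d7 = 103/4 → (28, -103/4)
  seg 4: left by d6 = 405/4 → (-293/4, -103/4)
  seg 5: right by d5 = 93/4 → (-50, -103/4)
  seg 6: down by d5 = 93/4 → (-50, -49)
  seg 7: down by d10 = -305/4 → (-50, 109/4)
  seg 8: down by d6 = 405/4 → (-50, -74)
  seg 9: down by d7 = 103/4 → (-50, -399/4)
  seg 10: up by d5 = 93/4 → (-50, -153/2)

d4 = 93
d5 = 93/4
d6 = 405/4
d7 = 103/4
d8 = -34
d9 = 10421/20
d10 = -305/4
d11 = 10493/4
endpoint = (-50, -153/2)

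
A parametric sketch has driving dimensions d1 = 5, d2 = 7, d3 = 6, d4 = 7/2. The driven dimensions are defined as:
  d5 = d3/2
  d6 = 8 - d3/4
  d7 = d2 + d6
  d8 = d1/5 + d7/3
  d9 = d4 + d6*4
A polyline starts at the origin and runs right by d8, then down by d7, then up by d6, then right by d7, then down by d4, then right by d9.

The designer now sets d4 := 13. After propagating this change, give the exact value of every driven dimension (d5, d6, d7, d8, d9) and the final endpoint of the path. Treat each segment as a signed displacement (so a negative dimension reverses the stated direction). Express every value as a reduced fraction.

Apply edit: d4 := 13
  d5 = d3/2 = 3
  d6 = 8 - d3/4 = 13/2
  d7 = d2 + d6 = 27/2
  d8 = d1/5 + d7/3 = 11/2
  d9 = d4 + d6*4 = 39
Walk from origin (0, 0):
  seg 1: right by d8 = 11/2 → (11/2, 0)
  seg 2: down by d7 = 27/2 → (11/2, -27/2)
  seg 3: up by d6 = 13/2 → (11/2, -7)
  seg 4: right by d7 = 27/2 → (19, -7)
  seg 5: down by d4 = 13 → (19, -20)
  seg 6: right by d9 = 39 → (58, -20)

d5 = 3
d6 = 13/2
d7 = 27/2
d8 = 11/2
d9 = 39
endpoint = (58, -20)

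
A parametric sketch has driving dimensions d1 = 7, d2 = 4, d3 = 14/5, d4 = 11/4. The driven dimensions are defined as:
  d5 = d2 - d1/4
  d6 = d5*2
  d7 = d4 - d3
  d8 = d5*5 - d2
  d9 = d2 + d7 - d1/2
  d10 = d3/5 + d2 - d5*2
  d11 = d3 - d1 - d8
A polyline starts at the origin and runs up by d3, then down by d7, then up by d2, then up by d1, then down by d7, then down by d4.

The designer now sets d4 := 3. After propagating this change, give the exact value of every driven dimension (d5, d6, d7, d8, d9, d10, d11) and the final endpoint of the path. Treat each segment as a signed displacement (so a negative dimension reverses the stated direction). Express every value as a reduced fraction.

Apply edit: d4 := 3
  d5 = d2 - d1/4 = 9/4
  d6 = d5*2 = 9/2
  d7 = d4 - d3 = 1/5
  d8 = d5*5 - d2 = 29/4
  d9 = d2 + d7 - d1/2 = 7/10
  d10 = d3/5 + d2 - d5*2 = 3/50
  d11 = d3 - d1 - d8 = -229/20
Walk from origin (0, 0):
  seg 1: up by d3 = 14/5 → (0, 14/5)
  seg 2: down by d7 = 1/5 → (0, 13/5)
  seg 3: up by d2 = 4 → (0, 33/5)
  seg 4: up by d1 = 7 → (0, 68/5)
  seg 5: down by d7 = 1/5 → (0, 67/5)
  seg 6: down by d4 = 3 → (0, 52/5)

d5 = 9/4
d6 = 9/2
d7 = 1/5
d8 = 29/4
d9 = 7/10
d10 = 3/50
d11 = -229/20
endpoint = (0, 52/5)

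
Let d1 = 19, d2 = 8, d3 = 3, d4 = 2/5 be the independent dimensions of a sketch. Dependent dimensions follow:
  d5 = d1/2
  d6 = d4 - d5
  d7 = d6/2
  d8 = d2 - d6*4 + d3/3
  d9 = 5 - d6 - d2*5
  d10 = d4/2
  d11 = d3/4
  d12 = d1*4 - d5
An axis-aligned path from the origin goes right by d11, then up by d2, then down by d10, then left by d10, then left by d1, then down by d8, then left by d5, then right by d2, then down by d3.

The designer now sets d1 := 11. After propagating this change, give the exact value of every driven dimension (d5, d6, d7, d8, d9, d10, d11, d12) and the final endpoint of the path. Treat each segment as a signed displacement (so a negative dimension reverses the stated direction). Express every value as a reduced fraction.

d5 = 11/2
d6 = -51/10
d7 = -51/20
d8 = 147/5
d9 = -299/10
d10 = 1/5
d11 = 3/4
d12 = 77/2
endpoint = (-159/20, -123/5)

Apply edit: d1 := 11
  d5 = d1/2 = 11/2
  d6 = d4 - d5 = -51/10
  d7 = d6/2 = -51/20
  d8 = d2 - d6*4 + d3/3 = 147/5
  d9 = 5 - d6 - d2*5 = -299/10
  d10 = d4/2 = 1/5
  d11 = d3/4 = 3/4
  d12 = d1*4 - d5 = 77/2
Walk from origin (0, 0):
  seg 1: right by d11 = 3/4 → (3/4, 0)
  seg 2: up by d2 = 8 → (3/4, 8)
  seg 3: down by d10 = 1/5 → (3/4, 39/5)
  seg 4: left by d10 = 1/5 → (11/20, 39/5)
  seg 5: left by d1 = 11 → (-209/20, 39/5)
  seg 6: down by d8 = 147/5 → (-209/20, -108/5)
  seg 7: left by d5 = 11/2 → (-319/20, -108/5)
  seg 8: right by d2 = 8 → (-159/20, -108/5)
  seg 9: down by d3 = 3 → (-159/20, -123/5)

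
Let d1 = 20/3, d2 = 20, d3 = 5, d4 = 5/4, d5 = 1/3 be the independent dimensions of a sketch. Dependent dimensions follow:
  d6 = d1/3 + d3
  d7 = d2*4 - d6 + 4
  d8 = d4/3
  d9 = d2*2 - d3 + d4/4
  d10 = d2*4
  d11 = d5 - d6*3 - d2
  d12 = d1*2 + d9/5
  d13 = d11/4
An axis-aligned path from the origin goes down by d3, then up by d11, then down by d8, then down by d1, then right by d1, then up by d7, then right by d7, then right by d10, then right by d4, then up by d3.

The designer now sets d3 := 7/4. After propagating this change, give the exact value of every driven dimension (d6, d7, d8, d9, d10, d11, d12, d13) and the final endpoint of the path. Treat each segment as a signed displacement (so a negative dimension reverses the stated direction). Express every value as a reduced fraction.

d6 = 143/36
d7 = 2881/36
d8 = 5/12
d9 = 617/16
d10 = 80
d11 = -379/12
d12 = 5051/240
d13 = -379/48
endpoint = (3023/18, 1489/36)

Apply edit: d3 := 7/4
  d6 = d1/3 + d3 = 143/36
  d7 = d2*4 - d6 + 4 = 2881/36
  d8 = d4/3 = 5/12
  d9 = d2*2 - d3 + d4/4 = 617/16
  d10 = d2*4 = 80
  d11 = d5 - d6*3 - d2 = -379/12
  d12 = d1*2 + d9/5 = 5051/240
  d13 = d11/4 = -379/48
Walk from origin (0, 0):
  seg 1: down by d3 = 7/4 → (0, -7/4)
  seg 2: up by d11 = -379/12 → (0, -100/3)
  seg 3: down by d8 = 5/12 → (0, -135/4)
  seg 4: down by d1 = 20/3 → (0, -485/12)
  seg 5: right by d1 = 20/3 → (20/3, -485/12)
  seg 6: up by d7 = 2881/36 → (20/3, 713/18)
  seg 7: right by d7 = 2881/36 → (3121/36, 713/18)
  seg 8: right by d10 = 80 → (6001/36, 713/18)
  seg 9: right by d4 = 5/4 → (3023/18, 713/18)
  seg 10: up by d3 = 7/4 → (3023/18, 1489/36)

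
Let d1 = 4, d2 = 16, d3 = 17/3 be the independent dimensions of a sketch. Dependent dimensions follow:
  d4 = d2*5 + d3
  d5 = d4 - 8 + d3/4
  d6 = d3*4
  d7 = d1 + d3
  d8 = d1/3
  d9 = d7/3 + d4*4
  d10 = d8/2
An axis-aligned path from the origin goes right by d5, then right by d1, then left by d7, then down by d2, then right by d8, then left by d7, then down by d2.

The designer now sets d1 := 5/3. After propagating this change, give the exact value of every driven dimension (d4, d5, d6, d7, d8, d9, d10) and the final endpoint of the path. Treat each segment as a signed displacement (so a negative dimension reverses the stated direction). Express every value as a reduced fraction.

d4 = 257/3
d5 = 949/12
d6 = 68/3
d7 = 22/3
d8 = 5/9
d9 = 3106/9
d10 = 5/18
endpoint = (2399/36, -32)

Apply edit: d1 := 5/3
  d4 = d2*5 + d3 = 257/3
  d5 = d4 - 8 + d3/4 = 949/12
  d6 = d3*4 = 68/3
  d7 = d1 + d3 = 22/3
  d8 = d1/3 = 5/9
  d9 = d7/3 + d4*4 = 3106/9
  d10 = d8/2 = 5/18
Walk from origin (0, 0):
  seg 1: right by d5 = 949/12 → (949/12, 0)
  seg 2: right by d1 = 5/3 → (323/4, 0)
  seg 3: left by d7 = 22/3 → (881/12, 0)
  seg 4: down by d2 = 16 → (881/12, -16)
  seg 5: right by d8 = 5/9 → (2663/36, -16)
  seg 6: left by d7 = 22/3 → (2399/36, -16)
  seg 7: down by d2 = 16 → (2399/36, -32)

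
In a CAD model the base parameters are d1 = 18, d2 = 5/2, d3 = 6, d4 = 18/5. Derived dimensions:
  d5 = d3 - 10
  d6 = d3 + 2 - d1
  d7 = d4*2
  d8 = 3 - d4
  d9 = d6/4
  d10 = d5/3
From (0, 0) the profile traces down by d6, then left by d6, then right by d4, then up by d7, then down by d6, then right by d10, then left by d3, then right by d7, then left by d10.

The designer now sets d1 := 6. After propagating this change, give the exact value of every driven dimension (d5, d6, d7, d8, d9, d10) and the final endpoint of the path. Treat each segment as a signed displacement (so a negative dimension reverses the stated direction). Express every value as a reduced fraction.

d5 = -4
d6 = 2
d7 = 36/5
d8 = -3/5
d9 = 1/2
d10 = -4/3
endpoint = (14/5, 16/5)

Apply edit: d1 := 6
  d5 = d3 - 10 = -4
  d6 = d3 + 2 - d1 = 2
  d7 = d4*2 = 36/5
  d8 = 3 - d4 = -3/5
  d9 = d6/4 = 1/2
  d10 = d5/3 = -4/3
Walk from origin (0, 0):
  seg 1: down by d6 = 2 → (0, -2)
  seg 2: left by d6 = 2 → (-2, -2)
  seg 3: right by d4 = 18/5 → (8/5, -2)
  seg 4: up by d7 = 36/5 → (8/5, 26/5)
  seg 5: down by d6 = 2 → (8/5, 16/5)
  seg 6: right by d10 = -4/3 → (4/15, 16/5)
  seg 7: left by d3 = 6 → (-86/15, 16/5)
  seg 8: right by d7 = 36/5 → (22/15, 16/5)
  seg 9: left by d10 = -4/3 → (14/5, 16/5)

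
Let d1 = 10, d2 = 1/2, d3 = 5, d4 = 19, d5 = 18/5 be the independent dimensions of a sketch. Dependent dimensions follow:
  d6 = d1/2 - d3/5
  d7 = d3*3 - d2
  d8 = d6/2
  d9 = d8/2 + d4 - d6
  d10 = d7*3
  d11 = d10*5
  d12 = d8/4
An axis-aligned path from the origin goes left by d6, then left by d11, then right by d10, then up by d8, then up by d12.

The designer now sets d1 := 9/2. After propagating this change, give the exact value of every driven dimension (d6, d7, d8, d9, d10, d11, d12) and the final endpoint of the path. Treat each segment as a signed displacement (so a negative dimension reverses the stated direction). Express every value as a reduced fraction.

Apply edit: d1 := 9/2
  d6 = d1/2 - d3/5 = 5/4
  d7 = d3*3 - d2 = 29/2
  d8 = d6/2 = 5/8
  d9 = d8/2 + d4 - d6 = 289/16
  d10 = d7*3 = 87/2
  d11 = d10*5 = 435/2
  d12 = d8/4 = 5/32
Walk from origin (0, 0):
  seg 1: left by d6 = 5/4 → (-5/4, 0)
  seg 2: left by d11 = 435/2 → (-875/4, 0)
  seg 3: right by d10 = 87/2 → (-701/4, 0)
  seg 4: up by d8 = 5/8 → (-701/4, 5/8)
  seg 5: up by d12 = 5/32 → (-701/4, 25/32)

d6 = 5/4
d7 = 29/2
d8 = 5/8
d9 = 289/16
d10 = 87/2
d11 = 435/2
d12 = 5/32
endpoint = (-701/4, 25/32)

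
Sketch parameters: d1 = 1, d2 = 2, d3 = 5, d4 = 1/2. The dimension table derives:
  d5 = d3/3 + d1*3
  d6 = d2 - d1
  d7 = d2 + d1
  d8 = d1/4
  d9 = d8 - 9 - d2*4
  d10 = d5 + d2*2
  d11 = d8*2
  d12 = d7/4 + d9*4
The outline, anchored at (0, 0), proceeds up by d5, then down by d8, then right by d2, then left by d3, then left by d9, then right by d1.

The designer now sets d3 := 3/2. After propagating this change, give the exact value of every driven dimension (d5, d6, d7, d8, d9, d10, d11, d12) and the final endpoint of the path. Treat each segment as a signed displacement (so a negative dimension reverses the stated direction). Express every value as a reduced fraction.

d5 = 7/2
d6 = 1
d7 = 3
d8 = 1/4
d9 = -67/4
d10 = 15/2
d11 = 1/2
d12 = -265/4
endpoint = (73/4, 13/4)

Apply edit: d3 := 3/2
  d5 = d3/3 + d1*3 = 7/2
  d6 = d2 - d1 = 1
  d7 = d2 + d1 = 3
  d8 = d1/4 = 1/4
  d9 = d8 - 9 - d2*4 = -67/4
  d10 = d5 + d2*2 = 15/2
  d11 = d8*2 = 1/2
  d12 = d7/4 + d9*4 = -265/4
Walk from origin (0, 0):
  seg 1: up by d5 = 7/2 → (0, 7/2)
  seg 2: down by d8 = 1/4 → (0, 13/4)
  seg 3: right by d2 = 2 → (2, 13/4)
  seg 4: left by d3 = 3/2 → (1/2, 13/4)
  seg 5: left by d9 = -67/4 → (69/4, 13/4)
  seg 6: right by d1 = 1 → (73/4, 13/4)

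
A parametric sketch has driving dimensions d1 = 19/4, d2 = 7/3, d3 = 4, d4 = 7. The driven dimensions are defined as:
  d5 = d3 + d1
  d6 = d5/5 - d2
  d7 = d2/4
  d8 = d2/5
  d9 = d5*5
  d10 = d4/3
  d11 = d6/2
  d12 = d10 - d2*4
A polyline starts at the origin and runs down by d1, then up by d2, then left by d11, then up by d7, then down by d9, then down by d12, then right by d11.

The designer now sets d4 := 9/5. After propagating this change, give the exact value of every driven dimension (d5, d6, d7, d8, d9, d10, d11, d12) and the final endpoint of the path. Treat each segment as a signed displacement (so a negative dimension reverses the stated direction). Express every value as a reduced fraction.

d5 = 35/4
d6 = -7/12
d7 = 7/12
d8 = 7/15
d9 = 175/4
d10 = 3/5
d11 = -7/24
d12 = -131/15
endpoint = (0, -737/20)

Apply edit: d4 := 9/5
  d5 = d3 + d1 = 35/4
  d6 = d5/5 - d2 = -7/12
  d7 = d2/4 = 7/12
  d8 = d2/5 = 7/15
  d9 = d5*5 = 175/4
  d10 = d4/3 = 3/5
  d11 = d6/2 = -7/24
  d12 = d10 - d2*4 = -131/15
Walk from origin (0, 0):
  seg 1: down by d1 = 19/4 → (0, -19/4)
  seg 2: up by d2 = 7/3 → (0, -29/12)
  seg 3: left by d11 = -7/24 → (7/24, -29/12)
  seg 4: up by d7 = 7/12 → (7/24, -11/6)
  seg 5: down by d9 = 175/4 → (7/24, -547/12)
  seg 6: down by d12 = -131/15 → (7/24, -737/20)
  seg 7: right by d11 = -7/24 → (0, -737/20)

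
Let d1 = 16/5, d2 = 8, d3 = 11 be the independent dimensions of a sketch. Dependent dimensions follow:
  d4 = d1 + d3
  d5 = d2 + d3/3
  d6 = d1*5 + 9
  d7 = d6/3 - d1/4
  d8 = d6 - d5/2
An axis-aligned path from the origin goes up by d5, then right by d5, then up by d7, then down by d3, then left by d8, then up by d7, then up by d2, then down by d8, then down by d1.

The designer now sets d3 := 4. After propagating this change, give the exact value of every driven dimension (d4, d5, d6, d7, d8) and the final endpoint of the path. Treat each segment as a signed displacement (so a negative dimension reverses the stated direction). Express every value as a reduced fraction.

Apply edit: d3 := 4
  d4 = d1 + d3 = 36/5
  d5 = d2 + d3/3 = 28/3
  d6 = d1*5 + 9 = 25
  d7 = d6/3 - d1/4 = 113/15
  d8 = d6 - d5/2 = 61/3
Walk from origin (0, 0):
  seg 1: up by d5 = 28/3 → (0, 28/3)
  seg 2: right by d5 = 28/3 → (28/3, 28/3)
  seg 3: up by d7 = 113/15 → (28/3, 253/15)
  seg 4: down by d3 = 4 → (28/3, 193/15)
  seg 5: left by d8 = 61/3 → (-11, 193/15)
  seg 6: up by d7 = 113/15 → (-11, 102/5)
  seg 7: up by d2 = 8 → (-11, 142/5)
  seg 8: down by d8 = 61/3 → (-11, 121/15)
  seg 9: down by d1 = 16/5 → (-11, 73/15)

d4 = 36/5
d5 = 28/3
d6 = 25
d7 = 113/15
d8 = 61/3
endpoint = (-11, 73/15)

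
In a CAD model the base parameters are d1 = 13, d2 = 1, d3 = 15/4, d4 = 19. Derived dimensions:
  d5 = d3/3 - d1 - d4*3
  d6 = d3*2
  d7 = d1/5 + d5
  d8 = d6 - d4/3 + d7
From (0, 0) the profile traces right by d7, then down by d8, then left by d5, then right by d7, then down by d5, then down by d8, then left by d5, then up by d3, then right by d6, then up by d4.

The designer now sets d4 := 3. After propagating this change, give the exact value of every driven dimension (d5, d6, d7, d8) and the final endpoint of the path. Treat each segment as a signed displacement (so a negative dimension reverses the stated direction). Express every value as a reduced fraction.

d5 = -83/4
d6 = 15/2
d7 = -363/20
d8 = -233/20
endpoint = (127/10, 254/5)

Apply edit: d4 := 3
  d5 = d3/3 - d1 - d4*3 = -83/4
  d6 = d3*2 = 15/2
  d7 = d1/5 + d5 = -363/20
  d8 = d6 - d4/3 + d7 = -233/20
Walk from origin (0, 0):
  seg 1: right by d7 = -363/20 → (-363/20, 0)
  seg 2: down by d8 = -233/20 → (-363/20, 233/20)
  seg 3: left by d5 = -83/4 → (13/5, 233/20)
  seg 4: right by d7 = -363/20 → (-311/20, 233/20)
  seg 5: down by d5 = -83/4 → (-311/20, 162/5)
  seg 6: down by d8 = -233/20 → (-311/20, 881/20)
  seg 7: left by d5 = -83/4 → (26/5, 881/20)
  seg 8: up by d3 = 15/4 → (26/5, 239/5)
  seg 9: right by d6 = 15/2 → (127/10, 239/5)
  seg 10: up by d4 = 3 → (127/10, 254/5)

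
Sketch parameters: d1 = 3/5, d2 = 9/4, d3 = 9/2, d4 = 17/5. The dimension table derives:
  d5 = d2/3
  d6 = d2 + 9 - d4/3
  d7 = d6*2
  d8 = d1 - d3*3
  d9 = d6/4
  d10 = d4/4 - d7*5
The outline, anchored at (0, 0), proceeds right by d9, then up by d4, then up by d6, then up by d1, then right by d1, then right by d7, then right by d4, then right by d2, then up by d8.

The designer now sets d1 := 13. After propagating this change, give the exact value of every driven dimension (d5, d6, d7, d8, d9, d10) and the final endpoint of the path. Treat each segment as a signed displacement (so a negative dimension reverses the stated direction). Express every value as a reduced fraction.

Apply edit: d1 := 13
  d5 = d2/3 = 3/4
  d6 = d2 + 9 - d4/3 = 607/60
  d7 = d6*2 = 607/30
  d8 = d1 - d3*3 = -1/2
  d9 = d6/4 = 607/240
  d10 = d4/4 - d7*5 = -6019/60
Walk from origin (0, 0):
  seg 1: right by d9 = 607/240 → (607/240, 0)
  seg 2: up by d4 = 17/5 → (607/240, 17/5)
  seg 3: up by d6 = 607/60 → (607/240, 811/60)
  seg 4: up by d1 = 13 → (607/240, 1591/60)
  seg 5: right by d1 = 13 → (3727/240, 1591/60)
  seg 6: right by d7 = 607/30 → (2861/80, 1591/60)
  seg 7: right by d4 = 17/5 → (3133/80, 1591/60)
  seg 8: right by d2 = 9/4 → (3313/80, 1591/60)
  seg 9: up by d8 = -1/2 → (3313/80, 1561/60)

d5 = 3/4
d6 = 607/60
d7 = 607/30
d8 = -1/2
d9 = 607/240
d10 = -6019/60
endpoint = (3313/80, 1561/60)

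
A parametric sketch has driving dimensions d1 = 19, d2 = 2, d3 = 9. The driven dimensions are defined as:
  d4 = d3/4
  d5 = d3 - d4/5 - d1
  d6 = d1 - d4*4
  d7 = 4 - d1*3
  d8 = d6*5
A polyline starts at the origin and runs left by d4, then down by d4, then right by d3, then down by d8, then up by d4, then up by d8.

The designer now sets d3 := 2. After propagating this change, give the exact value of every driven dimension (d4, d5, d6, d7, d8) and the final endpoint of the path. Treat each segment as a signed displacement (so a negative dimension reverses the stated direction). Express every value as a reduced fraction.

Apply edit: d3 := 2
  d4 = d3/4 = 1/2
  d5 = d3 - d4/5 - d1 = -171/10
  d6 = d1 - d4*4 = 17
  d7 = 4 - d1*3 = -53
  d8 = d6*5 = 85
Walk from origin (0, 0):
  seg 1: left by d4 = 1/2 → (-1/2, 0)
  seg 2: down by d4 = 1/2 → (-1/2, -1/2)
  seg 3: right by d3 = 2 → (3/2, -1/2)
  seg 4: down by d8 = 85 → (3/2, -171/2)
  seg 5: up by d4 = 1/2 → (3/2, -85)
  seg 6: up by d8 = 85 → (3/2, 0)

d4 = 1/2
d5 = -171/10
d6 = 17
d7 = -53
d8 = 85
endpoint = (3/2, 0)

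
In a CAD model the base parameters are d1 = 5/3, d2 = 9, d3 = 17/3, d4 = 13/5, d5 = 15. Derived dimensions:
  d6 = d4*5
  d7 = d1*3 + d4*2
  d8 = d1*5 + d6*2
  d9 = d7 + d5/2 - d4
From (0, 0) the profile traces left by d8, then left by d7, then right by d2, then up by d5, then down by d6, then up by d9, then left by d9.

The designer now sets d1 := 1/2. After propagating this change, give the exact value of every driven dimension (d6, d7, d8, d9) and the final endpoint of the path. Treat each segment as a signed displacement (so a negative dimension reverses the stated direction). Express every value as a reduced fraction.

Apply edit: d1 := 1/2
  d6 = d4*5 = 13
  d7 = d1*3 + d4*2 = 67/10
  d8 = d1*5 + d6*2 = 57/2
  d9 = d7 + d5/2 - d4 = 58/5
Walk from origin (0, 0):
  seg 1: left by d8 = 57/2 → (-57/2, 0)
  seg 2: left by d7 = 67/10 → (-176/5, 0)
  seg 3: right by d2 = 9 → (-131/5, 0)
  seg 4: up by d5 = 15 → (-131/5, 15)
  seg 5: down by d6 = 13 → (-131/5, 2)
  seg 6: up by d9 = 58/5 → (-131/5, 68/5)
  seg 7: left by d9 = 58/5 → (-189/5, 68/5)

d6 = 13
d7 = 67/10
d8 = 57/2
d9 = 58/5
endpoint = (-189/5, 68/5)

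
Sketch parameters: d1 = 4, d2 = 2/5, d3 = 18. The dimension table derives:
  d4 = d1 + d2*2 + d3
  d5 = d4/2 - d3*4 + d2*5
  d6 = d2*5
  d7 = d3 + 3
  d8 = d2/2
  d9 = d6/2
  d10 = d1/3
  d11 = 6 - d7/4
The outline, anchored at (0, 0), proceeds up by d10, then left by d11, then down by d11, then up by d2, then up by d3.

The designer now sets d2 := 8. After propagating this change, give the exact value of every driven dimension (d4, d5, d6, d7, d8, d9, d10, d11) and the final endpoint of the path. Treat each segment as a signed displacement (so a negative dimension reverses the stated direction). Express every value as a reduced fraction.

d4 = 38
d5 = -13
d6 = 40
d7 = 21
d8 = 4
d9 = 20
d10 = 4/3
d11 = 3/4
endpoint = (-3/4, 319/12)

Apply edit: d2 := 8
  d4 = d1 + d2*2 + d3 = 38
  d5 = d4/2 - d3*4 + d2*5 = -13
  d6 = d2*5 = 40
  d7 = d3 + 3 = 21
  d8 = d2/2 = 4
  d9 = d6/2 = 20
  d10 = d1/3 = 4/3
  d11 = 6 - d7/4 = 3/4
Walk from origin (0, 0):
  seg 1: up by d10 = 4/3 → (0, 4/3)
  seg 2: left by d11 = 3/4 → (-3/4, 4/3)
  seg 3: down by d11 = 3/4 → (-3/4, 7/12)
  seg 4: up by d2 = 8 → (-3/4, 103/12)
  seg 5: up by d3 = 18 → (-3/4, 319/12)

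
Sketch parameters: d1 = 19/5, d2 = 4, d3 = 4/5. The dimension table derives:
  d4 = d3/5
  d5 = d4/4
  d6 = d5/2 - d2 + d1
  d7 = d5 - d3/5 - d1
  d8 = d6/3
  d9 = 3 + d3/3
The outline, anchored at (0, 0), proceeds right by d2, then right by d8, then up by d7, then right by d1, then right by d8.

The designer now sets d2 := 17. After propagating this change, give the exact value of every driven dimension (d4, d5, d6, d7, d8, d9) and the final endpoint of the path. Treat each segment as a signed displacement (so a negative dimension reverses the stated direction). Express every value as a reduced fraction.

d4 = 4/25
d5 = 1/25
d6 = -659/50
d7 = -98/25
d8 = -659/150
d9 = 49/15
endpoint = (901/75, -98/25)

Apply edit: d2 := 17
  d4 = d3/5 = 4/25
  d5 = d4/4 = 1/25
  d6 = d5/2 - d2 + d1 = -659/50
  d7 = d5 - d3/5 - d1 = -98/25
  d8 = d6/3 = -659/150
  d9 = 3 + d3/3 = 49/15
Walk from origin (0, 0):
  seg 1: right by d2 = 17 → (17, 0)
  seg 2: right by d8 = -659/150 → (1891/150, 0)
  seg 3: up by d7 = -98/25 → (1891/150, -98/25)
  seg 4: right by d1 = 19/5 → (2461/150, -98/25)
  seg 5: right by d8 = -659/150 → (901/75, -98/25)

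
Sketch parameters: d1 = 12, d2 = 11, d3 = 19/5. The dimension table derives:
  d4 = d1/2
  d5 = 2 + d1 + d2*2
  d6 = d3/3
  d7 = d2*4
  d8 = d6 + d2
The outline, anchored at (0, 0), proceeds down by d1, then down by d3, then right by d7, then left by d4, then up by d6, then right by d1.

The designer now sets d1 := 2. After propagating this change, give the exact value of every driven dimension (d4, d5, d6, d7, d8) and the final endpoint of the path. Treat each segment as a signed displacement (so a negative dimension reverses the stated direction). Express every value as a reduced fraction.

d4 = 1
d5 = 26
d6 = 19/15
d7 = 44
d8 = 184/15
endpoint = (45, -68/15)

Apply edit: d1 := 2
  d4 = d1/2 = 1
  d5 = 2 + d1 + d2*2 = 26
  d6 = d3/3 = 19/15
  d7 = d2*4 = 44
  d8 = d6 + d2 = 184/15
Walk from origin (0, 0):
  seg 1: down by d1 = 2 → (0, -2)
  seg 2: down by d3 = 19/5 → (0, -29/5)
  seg 3: right by d7 = 44 → (44, -29/5)
  seg 4: left by d4 = 1 → (43, -29/5)
  seg 5: up by d6 = 19/15 → (43, -68/15)
  seg 6: right by d1 = 2 → (45, -68/15)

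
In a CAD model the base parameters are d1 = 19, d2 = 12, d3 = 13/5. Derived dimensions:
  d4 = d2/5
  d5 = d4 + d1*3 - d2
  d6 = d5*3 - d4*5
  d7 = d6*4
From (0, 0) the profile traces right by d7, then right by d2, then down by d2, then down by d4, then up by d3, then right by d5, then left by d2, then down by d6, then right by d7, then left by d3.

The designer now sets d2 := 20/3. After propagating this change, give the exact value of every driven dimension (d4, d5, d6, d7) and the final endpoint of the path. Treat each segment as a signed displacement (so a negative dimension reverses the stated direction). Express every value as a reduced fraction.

d4 = 4/3
d5 = 155/3
d6 = 445/3
d7 = 1780/3
endpoint = (18536/15, -2306/15)

Apply edit: d2 := 20/3
  d4 = d2/5 = 4/3
  d5 = d4 + d1*3 - d2 = 155/3
  d6 = d5*3 - d4*5 = 445/3
  d7 = d6*4 = 1780/3
Walk from origin (0, 0):
  seg 1: right by d7 = 1780/3 → (1780/3, 0)
  seg 2: right by d2 = 20/3 → (600, 0)
  seg 3: down by d2 = 20/3 → (600, -20/3)
  seg 4: down by d4 = 4/3 → (600, -8)
  seg 5: up by d3 = 13/5 → (600, -27/5)
  seg 6: right by d5 = 155/3 → (1955/3, -27/5)
  seg 7: left by d2 = 20/3 → (645, -27/5)
  seg 8: down by d6 = 445/3 → (645, -2306/15)
  seg 9: right by d7 = 1780/3 → (3715/3, -2306/15)
  seg 10: left by d3 = 13/5 → (18536/15, -2306/15)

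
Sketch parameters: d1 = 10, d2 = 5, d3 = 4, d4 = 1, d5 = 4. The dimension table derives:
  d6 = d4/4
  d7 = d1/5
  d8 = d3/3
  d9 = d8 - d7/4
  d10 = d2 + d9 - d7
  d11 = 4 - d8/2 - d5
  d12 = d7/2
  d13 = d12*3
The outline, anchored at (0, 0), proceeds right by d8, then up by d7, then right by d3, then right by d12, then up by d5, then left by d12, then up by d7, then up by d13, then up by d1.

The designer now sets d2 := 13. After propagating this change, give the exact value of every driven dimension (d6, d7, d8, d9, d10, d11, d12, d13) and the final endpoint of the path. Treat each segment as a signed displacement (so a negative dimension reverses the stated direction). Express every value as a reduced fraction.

d6 = 1/4
d7 = 2
d8 = 4/3
d9 = 5/6
d10 = 71/6
d11 = -2/3
d12 = 1
d13 = 3
endpoint = (16/3, 21)

Apply edit: d2 := 13
  d6 = d4/4 = 1/4
  d7 = d1/5 = 2
  d8 = d3/3 = 4/3
  d9 = d8 - d7/4 = 5/6
  d10 = d2 + d9 - d7 = 71/6
  d11 = 4 - d8/2 - d5 = -2/3
  d12 = d7/2 = 1
  d13 = d12*3 = 3
Walk from origin (0, 0):
  seg 1: right by d8 = 4/3 → (4/3, 0)
  seg 2: up by d7 = 2 → (4/3, 2)
  seg 3: right by d3 = 4 → (16/3, 2)
  seg 4: right by d12 = 1 → (19/3, 2)
  seg 5: up by d5 = 4 → (19/3, 6)
  seg 6: left by d12 = 1 → (16/3, 6)
  seg 7: up by d7 = 2 → (16/3, 8)
  seg 8: up by d13 = 3 → (16/3, 11)
  seg 9: up by d1 = 10 → (16/3, 21)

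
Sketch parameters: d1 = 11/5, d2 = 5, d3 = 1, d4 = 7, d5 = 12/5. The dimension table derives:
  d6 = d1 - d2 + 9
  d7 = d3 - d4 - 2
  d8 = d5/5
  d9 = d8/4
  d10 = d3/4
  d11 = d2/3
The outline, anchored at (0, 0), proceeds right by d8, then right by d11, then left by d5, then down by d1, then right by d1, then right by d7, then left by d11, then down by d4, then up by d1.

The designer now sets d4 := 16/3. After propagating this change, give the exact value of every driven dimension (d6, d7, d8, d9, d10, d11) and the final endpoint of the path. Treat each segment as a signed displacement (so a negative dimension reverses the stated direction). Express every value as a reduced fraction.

d6 = 31/5
d7 = -19/3
d8 = 12/25
d9 = 3/25
d10 = 1/4
d11 = 5/3
endpoint = (-454/75, -16/3)

Apply edit: d4 := 16/3
  d6 = d1 - d2 + 9 = 31/5
  d7 = d3 - d4 - 2 = -19/3
  d8 = d5/5 = 12/25
  d9 = d8/4 = 3/25
  d10 = d3/4 = 1/4
  d11 = d2/3 = 5/3
Walk from origin (0, 0):
  seg 1: right by d8 = 12/25 → (12/25, 0)
  seg 2: right by d11 = 5/3 → (161/75, 0)
  seg 3: left by d5 = 12/5 → (-19/75, 0)
  seg 4: down by d1 = 11/5 → (-19/75, -11/5)
  seg 5: right by d1 = 11/5 → (146/75, -11/5)
  seg 6: right by d7 = -19/3 → (-329/75, -11/5)
  seg 7: left by d11 = 5/3 → (-454/75, -11/5)
  seg 8: down by d4 = 16/3 → (-454/75, -113/15)
  seg 9: up by d1 = 11/5 → (-454/75, -16/3)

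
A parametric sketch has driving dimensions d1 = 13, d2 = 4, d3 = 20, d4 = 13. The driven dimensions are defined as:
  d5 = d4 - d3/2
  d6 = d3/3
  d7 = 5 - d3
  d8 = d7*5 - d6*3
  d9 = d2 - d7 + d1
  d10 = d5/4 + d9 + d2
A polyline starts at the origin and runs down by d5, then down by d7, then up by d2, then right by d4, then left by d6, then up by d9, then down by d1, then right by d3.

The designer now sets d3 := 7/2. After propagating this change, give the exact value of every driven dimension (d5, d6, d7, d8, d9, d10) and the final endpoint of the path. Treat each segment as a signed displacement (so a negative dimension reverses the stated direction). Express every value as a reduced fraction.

Apply edit: d3 := 7/2
  d5 = d4 - d3/2 = 45/4
  d6 = d3/3 = 7/6
  d7 = 5 - d3 = 3/2
  d8 = d7*5 - d6*3 = 4
  d9 = d2 - d7 + d1 = 31/2
  d10 = d5/4 + d9 + d2 = 357/16
Walk from origin (0, 0):
  seg 1: down by d5 = 45/4 → (0, -45/4)
  seg 2: down by d7 = 3/2 → (0, -51/4)
  seg 3: up by d2 = 4 → (0, -35/4)
  seg 4: right by d4 = 13 → (13, -35/4)
  seg 5: left by d6 = 7/6 → (71/6, -35/4)
  seg 6: up by d9 = 31/2 → (71/6, 27/4)
  seg 7: down by d1 = 13 → (71/6, -25/4)
  seg 8: right by d3 = 7/2 → (46/3, -25/4)

d5 = 45/4
d6 = 7/6
d7 = 3/2
d8 = 4
d9 = 31/2
d10 = 357/16
endpoint = (46/3, -25/4)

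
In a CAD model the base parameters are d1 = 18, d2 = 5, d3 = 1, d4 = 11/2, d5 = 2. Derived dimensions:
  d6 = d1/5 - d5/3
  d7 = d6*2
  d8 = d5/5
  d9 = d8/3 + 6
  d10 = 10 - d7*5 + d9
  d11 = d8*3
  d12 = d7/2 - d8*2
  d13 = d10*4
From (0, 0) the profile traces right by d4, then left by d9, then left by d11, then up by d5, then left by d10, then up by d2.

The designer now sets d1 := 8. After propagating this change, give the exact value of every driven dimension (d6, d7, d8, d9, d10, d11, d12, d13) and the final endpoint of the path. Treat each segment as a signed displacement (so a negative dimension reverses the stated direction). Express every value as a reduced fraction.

Apply edit: d1 := 8
  d6 = d1/5 - d5/3 = 14/15
  d7 = d6*2 = 28/15
  d8 = d5/5 = 2/5
  d9 = d8/3 + 6 = 92/15
  d10 = 10 - d7*5 + d9 = 34/5
  d11 = d8*3 = 6/5
  d12 = d7/2 - d8*2 = 2/15
  d13 = d10*4 = 136/5
Walk from origin (0, 0):
  seg 1: right by d4 = 11/2 → (11/2, 0)
  seg 2: left by d9 = 92/15 → (-19/30, 0)
  seg 3: left by d11 = 6/5 → (-11/6, 0)
  seg 4: up by d5 = 2 → (-11/6, 2)
  seg 5: left by d10 = 34/5 → (-259/30, 2)
  seg 6: up by d2 = 5 → (-259/30, 7)

d6 = 14/15
d7 = 28/15
d8 = 2/5
d9 = 92/15
d10 = 34/5
d11 = 6/5
d12 = 2/15
d13 = 136/5
endpoint = (-259/30, 7)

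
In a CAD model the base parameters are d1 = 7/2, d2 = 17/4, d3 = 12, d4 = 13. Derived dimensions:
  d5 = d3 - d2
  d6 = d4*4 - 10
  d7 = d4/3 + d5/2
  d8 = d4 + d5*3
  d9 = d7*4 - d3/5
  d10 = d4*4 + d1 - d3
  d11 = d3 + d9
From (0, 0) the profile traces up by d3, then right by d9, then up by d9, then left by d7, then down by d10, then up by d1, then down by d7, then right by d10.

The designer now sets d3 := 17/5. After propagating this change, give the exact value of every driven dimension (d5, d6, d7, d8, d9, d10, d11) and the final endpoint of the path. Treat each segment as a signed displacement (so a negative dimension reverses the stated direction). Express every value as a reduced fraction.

Apply edit: d3 := 17/5
  d5 = d3 - d2 = -17/20
  d6 = d4*4 - 10 = 42
  d7 = d4/3 + d5/2 = 469/120
  d8 = d4 + d5*3 = 209/20
  d9 = d7*4 - d3/5 = 2243/150
  d10 = d4*4 + d1 - d3 = 521/10
  d11 = d3 + d9 = 2753/150
Walk from origin (0, 0):
  seg 1: up by d3 = 17/5 → (0, 17/5)
  seg 2: right by d9 = 2243/150 → (2243/150, 17/5)
  seg 3: up by d9 = 2243/150 → (2243/150, 2753/150)
  seg 4: left by d7 = 469/120 → (2209/200, 2753/150)
  seg 5: down by d10 = 521/10 → (2209/200, -2531/75)
  seg 6: up by d1 = 7/2 → (2209/200, -4537/150)
  seg 7: down by d7 = 469/120 → (2209/200, -6831/200)
  seg 8: right by d10 = 521/10 → (12629/200, -6831/200)

d5 = -17/20
d6 = 42
d7 = 469/120
d8 = 209/20
d9 = 2243/150
d10 = 521/10
d11 = 2753/150
endpoint = (12629/200, -6831/200)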